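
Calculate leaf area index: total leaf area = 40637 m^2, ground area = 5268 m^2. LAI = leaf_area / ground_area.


LAI = 40637 / 5268 = 7.7139 ≈ 7.71

7.71


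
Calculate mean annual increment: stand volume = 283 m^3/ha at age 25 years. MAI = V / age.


MAI = 283 / 25 = 11.32 m^3/ha/yr

11.32 m^3/ha/yr


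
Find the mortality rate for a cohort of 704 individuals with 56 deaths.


Mortality rate = 56 / 704 = 0.079545 ≈ 0.0795

0.0795


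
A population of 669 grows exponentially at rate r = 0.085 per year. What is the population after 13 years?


r*t = 0.085 * 13 = 1.105
exp(1.105) = 3.01922
N = 669 * 3.01922 = 2019.86 ≈ 2020

2020


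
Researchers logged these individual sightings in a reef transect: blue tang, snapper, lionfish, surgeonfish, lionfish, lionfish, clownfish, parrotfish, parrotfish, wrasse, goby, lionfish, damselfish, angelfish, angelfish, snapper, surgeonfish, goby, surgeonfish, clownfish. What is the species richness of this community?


Total individuals logged = 20
Distinct species (count of individuals): blue tang (1), snapper (2), lionfish (4), surgeonfish (3), clownfish (2), parrotfish (2), wrasse (1), goby (2), damselfish (1), angelfish (2)
Species richness = number of distinct species = 10

10


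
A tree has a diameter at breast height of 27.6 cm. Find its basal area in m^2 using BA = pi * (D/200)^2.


D/200 = 27.6/200 = 0.138 m
(D/200)^2 = 0.138^2 = 0.019044
BA = 3.141593 * 0.019044 = 0.0598285 ≈ 0.0598 m^2

0.0598 m^2


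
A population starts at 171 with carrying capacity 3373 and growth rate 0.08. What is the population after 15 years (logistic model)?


(K - N0)/N0 = (3373 - 171)/171 = 3202/171 = 18.7251
r*t = 0.08 * 15 = 1.2; exp(-1.2) = 0.301194
18.7251 * 0.301194 = 5.63989
1 + 5.63989 = 6.63989
N = 3373 / 6.63989 = 507.990 ≈ 508

508


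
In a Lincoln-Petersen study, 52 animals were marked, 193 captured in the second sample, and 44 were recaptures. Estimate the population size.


N = M * C / R = 52 * 193 / 44 = 10036 / 44 = 228.09 ≈ 228

228 individuals


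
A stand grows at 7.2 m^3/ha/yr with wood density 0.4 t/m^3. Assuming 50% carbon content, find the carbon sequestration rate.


C = 7.2 * 0.4 * 0.5 = 1.44 t C/ha/yr

1.44 t C/ha/yr


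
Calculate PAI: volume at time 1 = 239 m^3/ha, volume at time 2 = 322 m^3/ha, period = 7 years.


PAI = (V2 - V1) / period = (322 - 239) / 7 = 83 / 7 = 11.8571 ≈ 11.86 m^3/ha/yr

11.86 m^3/ha/yr


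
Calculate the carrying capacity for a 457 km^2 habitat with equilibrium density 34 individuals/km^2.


K = 34 * 457 = 15538 individuals

15538 individuals


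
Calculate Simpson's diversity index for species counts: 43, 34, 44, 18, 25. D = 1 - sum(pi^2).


Total N = 43 + 34 + 44 + 18 + 25 = 164
Per-species terms:
  p = 43/164 = 0.262195; p^2 = 0.262195^2 = 0.068746
  p = 34/164 = 0.207317; p^2 = 0.207317^2 = 0.042980
  p = 44/164 = 0.268293; p^2 = 0.268293^2 = 0.071981
  p = 18/164 = 0.109756; p^2 = 0.109756^2 = 0.012046
  p = 25/164 = 0.152439; p^2 = 0.152439^2 = 0.023238
sum(p^2) = 0.068746 + 0.042980 + 0.071981 + 0.012046 + 0.023238 = 0.218991
D = 1 - 0.218991 = 0.781009 ≈ 0.7810

0.7810


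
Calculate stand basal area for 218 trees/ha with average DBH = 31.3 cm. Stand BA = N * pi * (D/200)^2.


(D/200)^2 = (31.3/200)^2 = 0.1565^2 = 0.02449225
Individual BA = 3.141593 * 0.02449225 = 0.0769447 m^2
Stand BA = 218 * 0.0769447 = 16.7739 ≈ 16.77 m^2/ha

16.77 m^2/ha


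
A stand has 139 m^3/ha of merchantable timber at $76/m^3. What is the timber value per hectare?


Value = 139 * 76 = $10564/ha

$10564/ha


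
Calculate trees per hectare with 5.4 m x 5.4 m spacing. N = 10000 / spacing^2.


N = 10000 / 5.4^2 = 10000 / 29.16 = 342.936 ≈ 343 trees/ha

343 trees/ha


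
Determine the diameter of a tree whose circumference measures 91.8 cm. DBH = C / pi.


DBH = C / pi = 91.8 / 3.141593 = 29.2208 ≈ 29.22 cm

29.22 cm


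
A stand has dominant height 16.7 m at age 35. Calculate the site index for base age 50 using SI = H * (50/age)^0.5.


50/35 = 1.42857
(1.42857)^0.5 = 1.19523
SI = 16.7 * 1.19523 = 19.9603 ≈ 20.0 m

20.0 m


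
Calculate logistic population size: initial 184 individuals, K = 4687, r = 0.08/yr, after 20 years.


(K - N0)/N0 = (4687 - 184)/184 = 4503/184 = 24.4728
r*t = 0.08 * 20 = 1.6; exp(-1.6) = 0.201897
24.4728 * 0.201897 = 4.94098
1 + 4.94098 = 5.94098
N = 4687 / 5.94098 = 788.927 ≈ 789

789


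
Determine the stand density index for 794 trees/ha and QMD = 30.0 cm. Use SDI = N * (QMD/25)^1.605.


QMD/25 = 30.0/25 = 1.2
(1.2)^1.605 = exp(1.605 * ln(1.2)) = exp(1.605 * 0.182322) = exp(0.292627) = 1.33994
SDI = 794 * 1.33994 = 1063.91 ≈ 1064

1064


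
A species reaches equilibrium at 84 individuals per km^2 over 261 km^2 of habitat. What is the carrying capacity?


K = 84 * 261 = 21924 individuals

21924 individuals


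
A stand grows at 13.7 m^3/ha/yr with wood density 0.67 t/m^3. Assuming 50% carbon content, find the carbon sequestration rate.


C = 13.7 * 0.67 * 0.5 = 4.5895 ≈ 4.59 t C/ha/yr

4.59 t C/ha/yr


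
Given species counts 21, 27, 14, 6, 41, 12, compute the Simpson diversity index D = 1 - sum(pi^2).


Total N = 21 + 27 + 14 + 6 + 41 + 12 = 121
Per-species terms:
  p = 21/121 = 0.173554; p^2 = 0.173554^2 = 0.030121
  p = 27/121 = 0.223140; p^2 = 0.223140^2 = 0.049791
  p = 14/121 = 0.115702; p^2 = 0.115702^2 = 0.013387
  p = 6/121 = 0.049587; p^2 = 0.049587^2 = 0.002459
  p = 41/121 = 0.338843; p^2 = 0.338843^2 = 0.114815
  p = 12/121 = 0.099174; p^2 = 0.099174^2 = 0.009835
sum(p^2) = 0.030121 + 0.049791 + 0.013387 + 0.002459 + 0.114815 + 0.009835 = 0.220408
D = 1 - 0.220408 = 0.779592 ≈ 0.7796

0.7796


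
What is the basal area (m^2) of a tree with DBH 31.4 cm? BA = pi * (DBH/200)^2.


D/200 = 31.4/200 = 0.157 m
(D/200)^2 = 0.157^2 = 0.024649
BA = 3.141593 * 0.024649 = 0.0774371 ≈ 0.0774 m^2

0.0774 m^2


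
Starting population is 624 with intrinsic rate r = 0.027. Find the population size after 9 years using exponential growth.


r*t = 0.027 * 9 = 0.243
exp(0.243) = 1.27507
N = 624 * 1.27507 = 795.644 ≈ 796

796


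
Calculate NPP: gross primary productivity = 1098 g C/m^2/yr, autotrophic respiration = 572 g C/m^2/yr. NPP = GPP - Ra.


NPP = GPP - Ra = 1098 - 572 = 526 g C/m^2/yr

526 g C/m^2/yr


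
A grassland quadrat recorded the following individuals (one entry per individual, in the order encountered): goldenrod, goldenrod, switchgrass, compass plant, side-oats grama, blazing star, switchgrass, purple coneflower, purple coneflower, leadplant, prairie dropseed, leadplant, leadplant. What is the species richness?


Total individuals logged = 13
Distinct species (count of individuals): goldenrod (2), switchgrass (2), compass plant (1), side-oats grama (1), blazing star (1), purple coneflower (2), leadplant (3), prairie dropseed (1)
Species richness = number of distinct species = 8

8


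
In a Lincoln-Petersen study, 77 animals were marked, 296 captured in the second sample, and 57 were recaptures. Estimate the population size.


N = M * C / R = 77 * 296 / 57 = 22792 / 57 = 399.86 ≈ 400

400 individuals


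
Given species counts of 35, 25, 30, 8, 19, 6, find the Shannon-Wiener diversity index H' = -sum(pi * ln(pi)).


Total N = 35 + 25 + 30 + 8 + 19 + 6 = 123
Per-species terms:
  p = 35/123 = 0.284553; ln(p) = -1.256836; p*ln(p) = 0.284553 * (-1.256836) = -0.357636
  p = 25/123 = 0.203252; ln(p) = -1.593309; p*ln(p) = 0.203252 * (-1.593309) = -0.323843
  p = 30/123 = 0.243902; ln(p) = -1.410989; p*ln(p) = 0.243902 * (-1.410989) = -0.344143
  p = 8/123 = 0.065041; ln(p) = -2.732737; p*ln(p) = 0.065041 * (-2.732737) = -0.177740
  p = 19/123 = 0.154472; ln(p) = -1.867742; p*ln(p) = 0.154472 * (-1.867742) = -0.288514
  p = 6/123 = 0.048780; ln(p) = -3.020435; p*ln(p) = 0.048780 * (-3.020435) = -0.147337
sum(p*ln(p)) = (-0.357636) + (-0.323843) + (-0.344143) + (-0.177740) + (-0.288514) + (-0.147337) = -1.639213
H' = -(-1.639213) = 1.639213 ≈ 1.6392

1.6392


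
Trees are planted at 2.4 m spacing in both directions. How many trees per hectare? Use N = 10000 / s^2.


N = 10000 / 2.4^2 = 10000 / 5.76 = 1736.11 ≈ 1736 trees/ha

1736 trees/ha


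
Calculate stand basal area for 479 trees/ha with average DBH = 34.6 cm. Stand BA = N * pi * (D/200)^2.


(D/200)^2 = (34.6/200)^2 = 0.173^2 = 0.029929
Individual BA = 3.141593 * 0.029929 = 0.0940247 m^2
Stand BA = 479 * 0.0940247 = 45.0378 ≈ 45.04 m^2/ha

45.04 m^2/ha


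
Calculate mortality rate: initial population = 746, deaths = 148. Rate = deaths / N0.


Mortality rate = 148 / 746 = 0.198391 ≈ 0.1984

0.1984


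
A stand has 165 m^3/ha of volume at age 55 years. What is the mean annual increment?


MAI = 165 / 55 = 3.00 m^3/ha/yr

3.00 m^3/ha/yr


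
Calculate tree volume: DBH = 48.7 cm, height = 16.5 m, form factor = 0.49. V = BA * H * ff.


(D/200)^2 = (48.7/200)^2 = 0.2435^2 = 0.05929225
BA = 3.141593 * 0.05929225 = 0.186272 m^2
V = 0.186272 * 16.5 * 0.49 = 1.50601 ≈ 1.506 m^3

1.506 m^3


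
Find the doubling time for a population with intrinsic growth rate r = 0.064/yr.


td = ln(2) / 0.064 = 0.693147 / 0.064 = 10.8304 ≈ 10.8 years

10.8 years


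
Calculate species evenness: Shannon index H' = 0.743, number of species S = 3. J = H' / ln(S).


ln(3) = 1.09861
J = H' / ln(S) = 0.743 / 1.09861 = 0.676309 ≈ 0.6763

0.6763


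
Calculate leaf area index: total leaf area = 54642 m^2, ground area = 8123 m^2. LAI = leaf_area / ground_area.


LAI = 54642 / 8123 = 6.7268 ≈ 6.73

6.73


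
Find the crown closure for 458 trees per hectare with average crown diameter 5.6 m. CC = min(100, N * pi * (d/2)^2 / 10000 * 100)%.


(d/2)^2 = (5.6/2)^2 = 2.8^2 = 7.84
Crown area = 3.141593 * 7.84 = 24.6301 m^2
N * area / 10000 * 100 = 458 * 24.6301 / 10000 * 100 = 112.806
CC = min(100, 112.806) = 100%

100%


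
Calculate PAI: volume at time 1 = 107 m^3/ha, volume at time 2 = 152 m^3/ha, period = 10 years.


PAI = (V2 - V1) / period = (152 - 107) / 10 = 45 / 10 = 4.50 m^3/ha/yr

4.50 m^3/ha/yr


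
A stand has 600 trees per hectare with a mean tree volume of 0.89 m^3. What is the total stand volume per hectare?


V_stand = 600 * 0.89 = 534.0 m^3/ha

534.0 m^3/ha


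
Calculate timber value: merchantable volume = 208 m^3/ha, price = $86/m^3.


Value = 208 * 86 = $17888/ha

$17888/ha


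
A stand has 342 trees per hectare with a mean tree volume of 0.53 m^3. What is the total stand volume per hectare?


V_stand = 342 * 0.53 = 181.26 ≈ 181.3 m^3/ha

181.3 m^3/ha


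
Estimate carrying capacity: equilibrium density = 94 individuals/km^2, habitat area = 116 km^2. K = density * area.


K = 94 * 116 = 10904 individuals

10904 individuals


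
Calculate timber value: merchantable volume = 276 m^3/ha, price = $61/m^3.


Value = 276 * 61 = $16836/ha

$16836/ha


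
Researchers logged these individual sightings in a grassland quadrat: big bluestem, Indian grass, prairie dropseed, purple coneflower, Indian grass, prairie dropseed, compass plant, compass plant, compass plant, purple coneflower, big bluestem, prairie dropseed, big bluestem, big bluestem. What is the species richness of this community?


Total individuals logged = 14
Distinct species (count of individuals): big bluestem (4), Indian grass (2), prairie dropseed (3), purple coneflower (2), compass plant (3)
Species richness = number of distinct species = 5

5


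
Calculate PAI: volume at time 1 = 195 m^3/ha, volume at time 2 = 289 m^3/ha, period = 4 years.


PAI = (V2 - V1) / period = (289 - 195) / 4 = 94 / 4 = 23.50 m^3/ha/yr

23.50 m^3/ha/yr


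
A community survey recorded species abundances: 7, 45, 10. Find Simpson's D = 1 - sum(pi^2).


Total N = 7 + 45 + 10 = 62
Per-species terms:
  p = 7/62 = 0.112903; p^2 = 0.112903^2 = 0.012747
  p = 45/62 = 0.725806; p^2 = 0.725806^2 = 0.526794
  p = 10/62 = 0.161290; p^2 = 0.161290^2 = 0.026014
sum(p^2) = 0.012747 + 0.526794 + 0.026014 = 0.565555
D = 1 - 0.565555 = 0.434445 ≈ 0.4344

0.4344


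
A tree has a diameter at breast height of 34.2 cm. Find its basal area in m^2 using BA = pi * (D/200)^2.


D/200 = 34.2/200 = 0.171 m
(D/200)^2 = 0.171^2 = 0.029241
BA = 3.141593 * 0.029241 = 0.0918633 ≈ 0.0919 m^2

0.0919 m^2


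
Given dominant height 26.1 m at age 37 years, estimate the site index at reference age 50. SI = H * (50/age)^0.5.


50/37 = 1.35135
(1.35135)^0.5 = 1.16248
SI = 26.1 * 1.16248 = 30.3407 ≈ 30.3 m

30.3 m


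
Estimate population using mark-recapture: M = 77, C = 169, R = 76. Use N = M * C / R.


N = M * C / R = 77 * 169 / 76 = 13013 / 76 = 171.22 ≈ 171

171 individuals


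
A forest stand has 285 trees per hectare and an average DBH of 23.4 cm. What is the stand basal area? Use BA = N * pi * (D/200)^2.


(D/200)^2 = (23.4/200)^2 = 0.117^2 = 0.013689
Individual BA = 3.141593 * 0.013689 = 0.0430053 m^2
Stand BA = 285 * 0.0430053 = 12.2565 ≈ 12.26 m^2/ha

12.26 m^2/ha


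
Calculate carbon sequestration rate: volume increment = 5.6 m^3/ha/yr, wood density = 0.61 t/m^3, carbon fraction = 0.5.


C = 5.6 * 0.61 * 0.5 = 1.708 ≈ 1.71 t C/ha/yr

1.71 t C/ha/yr


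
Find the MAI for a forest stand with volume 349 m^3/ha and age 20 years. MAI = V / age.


MAI = 349 / 20 = 17.45 m^3/ha/yr

17.45 m^3/ha/yr


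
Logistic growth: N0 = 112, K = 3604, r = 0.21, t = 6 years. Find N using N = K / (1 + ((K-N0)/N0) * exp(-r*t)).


(K - N0)/N0 = (3604 - 112)/112 = 3492/112 = 31.1786
r*t = 0.21 * 6 = 1.26; exp(-1.26) = 0.283654
31.1786 * 0.283654 = 8.84393
1 + 8.84393 = 9.84393
N = 3604 / 9.84393 = 366.114 ≈ 366

366


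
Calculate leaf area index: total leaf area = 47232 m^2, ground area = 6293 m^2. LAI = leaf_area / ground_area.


LAI = 47232 / 6293 = 7.5055 ≈ 7.51

7.51


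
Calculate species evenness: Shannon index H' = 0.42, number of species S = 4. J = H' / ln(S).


ln(4) = 1.38629
J = H' / ln(S) = 0.42 / 1.38629 = 0.302967 ≈ 0.3030

0.3030


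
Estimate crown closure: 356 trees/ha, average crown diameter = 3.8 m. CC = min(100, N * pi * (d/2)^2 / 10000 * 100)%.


(d/2)^2 = (3.8/2)^2 = 1.9^2 = 3.61
Crown area = 3.141593 * 3.61 = 11.3412 m^2
N * area / 10000 * 100 = 356 * 11.3412 / 10000 * 100 = 40.3747
CC = min(100, 40.3747) = 40.3747 ≈ 40.4%

40.4%


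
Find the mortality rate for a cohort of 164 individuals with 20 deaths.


Mortality rate = 20 / 164 = 0.121951 ≈ 0.1220

0.1220


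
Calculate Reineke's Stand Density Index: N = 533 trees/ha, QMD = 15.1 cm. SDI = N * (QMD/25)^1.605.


QMD/25 = 15.1/25 = 0.604
(0.604)^1.605 = exp(1.605 * ln(0.604)) = exp(1.605 * (-0.504181)) = exp(-0.809211) = 0.445209
SDI = 533 * 0.445209 = 237.296 ≈ 237

237


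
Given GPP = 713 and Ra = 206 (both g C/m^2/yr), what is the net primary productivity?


NPP = GPP - Ra = 713 - 206 = 507 g C/m^2/yr

507 g C/m^2/yr


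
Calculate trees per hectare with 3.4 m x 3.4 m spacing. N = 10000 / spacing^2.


N = 10000 / 3.4^2 = 10000 / 11.56 = 865.052 ≈ 865 trees/ha

865 trees/ha


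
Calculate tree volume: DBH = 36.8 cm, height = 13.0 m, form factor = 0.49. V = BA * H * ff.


(D/200)^2 = (36.8/200)^2 = 0.184^2 = 0.033856
BA = 3.141593 * 0.033856 = 0.106362 m^2
V = 0.106362 * 13.0 * 0.49 = 0.677526 ≈ 0.678 m^3

0.678 m^3


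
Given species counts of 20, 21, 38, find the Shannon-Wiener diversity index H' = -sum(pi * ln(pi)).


Total N = 20 + 21 + 38 = 79
Per-species terms:
  p = 20/79 = 0.253165; ln(p) = -1.373714; p*ln(p) = 0.253165 * (-1.373714) = -0.347776
  p = 21/79 = 0.265823; ln(p) = -1.324925; p*ln(p) = 0.265823 * (-1.324925) = -0.352196
  p = 38/79 = 0.481013; ln(p) = -0.731861; p*ln(p) = 0.481013 * (-0.731861) = -0.352035
sum(p*ln(p)) = (-0.347776) + (-0.352196) + (-0.352035) = -1.052007
H' = -(-1.052007) = 1.052007 ≈ 1.0520

1.0520


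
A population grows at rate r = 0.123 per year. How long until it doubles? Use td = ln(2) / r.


td = ln(2) / 0.123 = 0.693147 / 0.123 = 5.63534 ≈ 5.6 years

5.6 years


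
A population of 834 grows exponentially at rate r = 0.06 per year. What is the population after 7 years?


r*t = 0.06 * 7 = 0.42
exp(0.42) = 1.52196
N = 834 * 1.52196 = 1269.31 ≈ 1269

1269


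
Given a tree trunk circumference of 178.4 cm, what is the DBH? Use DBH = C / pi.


DBH = C / pi = 178.4 / 3.141593 = 56.7865 ≈ 56.79 cm

56.79 cm


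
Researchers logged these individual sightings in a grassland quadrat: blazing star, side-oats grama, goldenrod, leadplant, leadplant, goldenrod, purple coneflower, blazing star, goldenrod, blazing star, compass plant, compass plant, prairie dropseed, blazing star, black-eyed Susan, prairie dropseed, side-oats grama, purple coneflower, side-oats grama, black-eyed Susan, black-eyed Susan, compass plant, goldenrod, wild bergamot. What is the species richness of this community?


Total individuals logged = 24
Distinct species (count of individuals): blazing star (4), side-oats grama (3), goldenrod (4), leadplant (2), purple coneflower (2), compass plant (3), prairie dropseed (2), black-eyed Susan (3), wild bergamot (1)
Species richness = number of distinct species = 9

9


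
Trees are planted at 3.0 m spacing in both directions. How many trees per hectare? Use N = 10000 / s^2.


N = 10000 / 3.0^2 = 10000 / 9 = 1111.11 ≈ 1111 trees/ha

1111 trees/ha


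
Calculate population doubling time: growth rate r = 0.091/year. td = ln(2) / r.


td = ln(2) / 0.091 = 0.693147 / 0.091 = 7.61700 ≈ 7.6 years

7.6 years


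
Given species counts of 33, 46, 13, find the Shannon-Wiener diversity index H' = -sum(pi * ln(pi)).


Total N = 33 + 46 + 13 = 92
Per-species terms:
  p = 33/92 = 0.358696; ln(p) = -1.025280; p*ln(p) = 0.358696 * (-1.025280) = -0.367764
  p = 46/92 = 0.500000; ln(p) = -0.693147; p*ln(p) = 0.500000 * (-0.693147) = -0.346574
  p = 13/92 = 0.141304; ln(p) = -1.956842; p*ln(p) = 0.141304 * (-1.956842) = -0.276510
sum(p*ln(p)) = (-0.367764) + (-0.346574) + (-0.276510) = -0.990848
H' = -(-0.990848) = 0.990848 ≈ 0.9908

0.9908


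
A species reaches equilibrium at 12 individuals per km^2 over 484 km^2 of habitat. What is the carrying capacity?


K = 12 * 484 = 5808 individuals

5808 individuals


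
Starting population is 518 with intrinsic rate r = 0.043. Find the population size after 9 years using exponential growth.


r*t = 0.043 * 9 = 0.387
exp(0.387) = 1.47256
N = 518 * 1.47256 = 762.786 ≈ 763

763


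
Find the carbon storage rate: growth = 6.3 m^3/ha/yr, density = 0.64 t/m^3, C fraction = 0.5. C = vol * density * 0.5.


C = 6.3 * 0.64 * 0.5 = 2.016 ≈ 2.02 t C/ha/yr

2.02 t C/ha/yr


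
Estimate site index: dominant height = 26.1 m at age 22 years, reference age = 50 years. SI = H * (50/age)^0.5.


50/22 = 2.27273
(2.27273)^0.5 = 1.50756
SI = 26.1 * 1.50756 = 39.3473 ≈ 39.3 m

39.3 m


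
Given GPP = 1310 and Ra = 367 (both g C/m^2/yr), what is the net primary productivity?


NPP = GPP - Ra = 1310 - 367 = 943 g C/m^2/yr

943 g C/m^2/yr


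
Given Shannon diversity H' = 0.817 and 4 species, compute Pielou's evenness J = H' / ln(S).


ln(4) = 1.38629
J = H' / ln(S) = 0.817 / 1.38629 = 0.589343 ≈ 0.5893

0.5893


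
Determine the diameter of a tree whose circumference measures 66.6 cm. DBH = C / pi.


DBH = C / pi = 66.6 / 3.141593 = 21.1994 ≈ 21.20 cm

21.20 cm


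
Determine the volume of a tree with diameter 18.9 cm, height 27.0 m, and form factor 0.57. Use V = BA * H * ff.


(D/200)^2 = (18.9/200)^2 = 0.0945^2 = 0.00893025
BA = 3.141593 * 0.00893025 = 0.0280552 m^2
V = 0.0280552 * 27.0 * 0.57 = 0.431770 ≈ 0.432 m^3

0.432 m^3


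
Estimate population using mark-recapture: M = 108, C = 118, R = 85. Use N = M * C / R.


N = M * C / R = 108 * 118 / 85 = 12744 / 85 = 149.93 ≈ 150

150 individuals


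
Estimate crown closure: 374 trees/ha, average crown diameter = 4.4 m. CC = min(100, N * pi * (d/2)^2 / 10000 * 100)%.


(d/2)^2 = (4.4/2)^2 = 2.2^2 = 4.84
Crown area = 3.141593 * 4.84 = 15.2053 m^2
N * area / 10000 * 100 = 374 * 15.2053 / 10000 * 100 = 56.8678
CC = min(100, 56.8678) = 56.8678 ≈ 56.9%

56.9%


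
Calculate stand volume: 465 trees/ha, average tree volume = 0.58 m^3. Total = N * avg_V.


V_stand = 465 * 0.58 = 269.7 m^3/ha

269.7 m^3/ha


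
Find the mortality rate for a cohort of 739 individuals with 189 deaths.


Mortality rate = 189 / 739 = 0.255751 ≈ 0.2558

0.2558


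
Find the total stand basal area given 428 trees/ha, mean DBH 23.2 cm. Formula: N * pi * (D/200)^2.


(D/200)^2 = (23.2/200)^2 = 0.116^2 = 0.013456
Individual BA = 3.141593 * 0.013456 = 0.0422733 m^2
Stand BA = 428 * 0.0422733 = 18.0930 ≈ 18.09 m^2/ha

18.09 m^2/ha


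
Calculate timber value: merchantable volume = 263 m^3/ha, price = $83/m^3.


Value = 263 * 83 = $21829/ha

$21829/ha


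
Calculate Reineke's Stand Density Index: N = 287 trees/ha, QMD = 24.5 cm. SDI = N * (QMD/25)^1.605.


QMD/25 = 24.5/25 = 0.98
(0.98)^1.605 = exp(1.605 * ln(0.98)) = exp(1.605 * (-0.0202027)) = exp(-0.0324253) = 0.968095
SDI = 287 * 0.968095 = 277.843 ≈ 278

278


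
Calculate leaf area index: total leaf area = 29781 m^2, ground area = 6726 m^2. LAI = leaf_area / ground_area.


LAI = 29781 / 6726 = 4.4277 ≈ 4.43

4.43


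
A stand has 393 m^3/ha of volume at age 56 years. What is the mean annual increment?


MAI = 393 / 56 = 7.0179 ≈ 7.02 m^3/ha/yr

7.02 m^3/ha/yr


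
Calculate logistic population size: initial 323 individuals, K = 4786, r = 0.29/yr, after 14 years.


(K - N0)/N0 = (4786 - 323)/323 = 4463/323 = 13.8173
r*t = 0.29 * 14 = 4.06; exp(-4.06) = 0.0172490
13.8173 * 0.0172490 = 0.238335
1 + 0.238335 = 1.23834
N = 4786 / 1.23834 = 3864.85 ≈ 3865

3865


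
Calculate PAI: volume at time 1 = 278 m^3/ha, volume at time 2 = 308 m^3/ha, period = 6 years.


PAI = (V2 - V1) / period = (308 - 278) / 6 = 30 / 6 = 5.00 m^3/ha/yr

5.00 m^3/ha/yr


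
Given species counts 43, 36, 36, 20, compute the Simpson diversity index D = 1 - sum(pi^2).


Total N = 43 + 36 + 36 + 20 = 135
Per-species terms:
  p = 43/135 = 0.318519; p^2 = 0.318519^2 = 0.101454
  p = 36/135 = 0.266667; p^2 = 0.266667^2 = 0.071111
  p = 36/135 = 0.266667; p^2 = 0.266667^2 = 0.071111
  p = 20/135 = 0.148148; p^2 = 0.148148^2 = 0.021948
sum(p^2) = 0.101454 + 0.071111 + 0.071111 + 0.021948 = 0.265624
D = 1 - 0.265624 = 0.734376 ≈ 0.7344

0.7344


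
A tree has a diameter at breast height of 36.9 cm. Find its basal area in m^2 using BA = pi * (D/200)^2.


D/200 = 36.9/200 = 0.1845 m
(D/200)^2 = 0.1845^2 = 0.03404025
BA = 3.141593 * 0.03404025 = 0.106941 ≈ 0.1069 m^2

0.1069 m^2


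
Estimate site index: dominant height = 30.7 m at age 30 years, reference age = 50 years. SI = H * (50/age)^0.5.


50/30 = 1.66667
(1.66667)^0.5 = 1.29100
SI = 30.7 * 1.29100 = 39.6337 ≈ 39.6 m

39.6 m


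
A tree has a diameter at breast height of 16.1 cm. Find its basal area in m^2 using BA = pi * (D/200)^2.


D/200 = 16.1/200 = 0.0805 m
(D/200)^2 = 0.0805^2 = 0.00648025
BA = 3.141593 * 0.00648025 = 0.0203583 ≈ 0.0204 m^2

0.0204 m^2


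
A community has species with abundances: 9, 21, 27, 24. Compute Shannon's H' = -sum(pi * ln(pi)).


Total N = 9 + 21 + 27 + 24 = 81
Per-species terms:
  p = 9/81 = 0.111111; ln(p) = -2.197226; p*ln(p) = 0.111111 * (-2.197226) = -0.244136
  p = 21/81 = 0.259259; ln(p) = -1.349928; p*ln(p) = 0.259259 * (-1.349928) = -0.349981
  p = 27/81 = 0.333333; ln(p) = -1.098613; p*ln(p) = 0.333333 * (-1.098613) = -0.366204
  p = 24/81 = 0.296296; ln(p) = -1.216396; p*ln(p) = 0.296296 * (-1.216396) = -0.360413
sum(p*ln(p)) = (-0.244136) + (-0.349981) + (-0.366204) + (-0.360413) = -1.320734
H' = -(-1.320734) = 1.320734 ≈ 1.3207

1.3207


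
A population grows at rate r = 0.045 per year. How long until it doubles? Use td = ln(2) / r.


td = ln(2) / 0.045 = 0.693147 / 0.045 = 15.4033 ≈ 15.4 years

15.4 years


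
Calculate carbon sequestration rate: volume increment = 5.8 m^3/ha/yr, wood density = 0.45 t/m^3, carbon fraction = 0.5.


C = 5.8 * 0.45 * 0.5 = 1.305 ≈ 1.31 t C/ha/yr

1.31 t C/ha/yr


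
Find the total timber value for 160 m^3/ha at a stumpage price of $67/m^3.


Value = 160 * 67 = $10720/ha

$10720/ha


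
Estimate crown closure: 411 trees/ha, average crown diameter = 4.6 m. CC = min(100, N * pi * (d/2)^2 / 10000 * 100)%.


(d/2)^2 = (4.6/2)^2 = 2.3^2 = 5.29
Crown area = 3.141593 * 5.29 = 16.6190 m^2
N * area / 10000 * 100 = 411 * 16.6190 / 10000 * 100 = 68.3041
CC = min(100, 68.3041) = 68.3041 ≈ 68.3%

68.3%


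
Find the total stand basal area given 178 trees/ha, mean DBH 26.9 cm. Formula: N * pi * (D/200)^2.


(D/200)^2 = (26.9/200)^2 = 0.1345^2 = 0.01809025
Individual BA = 3.141593 * 0.01809025 = 0.0568322 m^2
Stand BA = 178 * 0.0568322 = 10.1161 ≈ 10.12 m^2/ha

10.12 m^2/ha


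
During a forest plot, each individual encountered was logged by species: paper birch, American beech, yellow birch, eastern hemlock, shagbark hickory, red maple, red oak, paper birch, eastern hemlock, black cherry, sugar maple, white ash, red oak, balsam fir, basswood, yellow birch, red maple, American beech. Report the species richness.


Total individuals logged = 18
Distinct species (count of individuals): paper birch (2), American beech (2), yellow birch (2), eastern hemlock (2), shagbark hickory (1), red maple (2), red oak (2), black cherry (1), sugar maple (1), white ash (1), balsam fir (1), basswood (1)
Species richness = number of distinct species = 12

12


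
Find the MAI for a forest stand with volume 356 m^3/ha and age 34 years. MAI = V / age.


MAI = 356 / 34 = 10.4706 ≈ 10.47 m^3/ha/yr

10.47 m^3/ha/yr


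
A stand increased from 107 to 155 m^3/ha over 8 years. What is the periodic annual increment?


PAI = (V2 - V1) / period = (155 - 107) / 8 = 48 / 8 = 6.00 m^3/ha/yr

6.00 m^3/ha/yr


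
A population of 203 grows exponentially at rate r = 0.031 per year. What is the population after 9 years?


r*t = 0.031 * 9 = 0.279
exp(0.279) = 1.32181
N = 203 * 1.32181 = 268.327 ≈ 268

268


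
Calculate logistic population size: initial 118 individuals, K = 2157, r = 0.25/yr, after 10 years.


(K - N0)/N0 = (2157 - 118)/118 = 2039/118 = 17.2797
r*t = 0.25 * 10 = 2.5; exp(-2.5) = 0.0820850
17.2797 * 0.0820850 = 1.41840
1 + 1.41840 = 2.41840
N = 2157 / 2.41840 = 891.912 ≈ 892

892


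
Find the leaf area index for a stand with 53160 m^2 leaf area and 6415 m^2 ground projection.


LAI = 53160 / 6415 = 8.2868 ≈ 8.29

8.29


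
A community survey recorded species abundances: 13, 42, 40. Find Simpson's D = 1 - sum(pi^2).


Total N = 13 + 42 + 40 = 95
Per-species terms:
  p = 13/95 = 0.136842; p^2 = 0.136842^2 = 0.018726
  p = 42/95 = 0.442105; p^2 = 0.442105^2 = 0.195457
  p = 40/95 = 0.421053; p^2 = 0.421053^2 = 0.177286
sum(p^2) = 0.018726 + 0.195457 + 0.177286 = 0.391469
D = 1 - 0.391469 = 0.608531 ≈ 0.6085

0.6085


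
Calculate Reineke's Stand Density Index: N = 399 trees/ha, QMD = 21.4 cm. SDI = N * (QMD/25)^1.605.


QMD/25 = 21.4/25 = 0.856
(0.856)^1.605 = exp(1.605 * ln(0.856)) = exp(1.605 * (-0.155485)) = exp(-0.249553) = 0.779149
SDI = 399 * 0.779149 = 310.880 ≈ 311

311


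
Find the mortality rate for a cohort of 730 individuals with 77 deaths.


Mortality rate = 77 / 730 = 0.105479 ≈ 0.1055

0.1055


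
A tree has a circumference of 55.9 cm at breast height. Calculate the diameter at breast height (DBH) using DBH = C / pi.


DBH = C / pi = 55.9 / 3.141593 = 17.7935 ≈ 17.79 cm

17.79 cm


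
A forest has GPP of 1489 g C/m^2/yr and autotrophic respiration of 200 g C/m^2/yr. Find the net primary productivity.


NPP = GPP - Ra = 1489 - 200 = 1289 g C/m^2/yr

1289 g C/m^2/yr


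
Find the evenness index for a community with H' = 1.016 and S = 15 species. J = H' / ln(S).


ln(15) = 2.70805
J = H' / ln(S) = 1.016 / 2.70805 = 0.375178 ≈ 0.3752

0.3752


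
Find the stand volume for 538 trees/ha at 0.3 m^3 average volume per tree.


V_stand = 538 * 0.3 = 161.4 m^3/ha

161.4 m^3/ha


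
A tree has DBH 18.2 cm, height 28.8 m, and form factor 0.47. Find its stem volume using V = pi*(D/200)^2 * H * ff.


(D/200)^2 = (18.2/200)^2 = 0.091^2 = 0.008281
BA = 3.141593 * 0.008281 = 0.0260155 m^2
V = 0.0260155 * 28.8 * 0.47 = 0.352146 ≈ 0.352 m^3

0.352 m^3


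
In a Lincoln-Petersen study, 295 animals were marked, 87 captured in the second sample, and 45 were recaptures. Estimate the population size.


N = M * C / R = 295 * 87 / 45 = 25665 / 45 = 570.33 ≈ 570

570 individuals


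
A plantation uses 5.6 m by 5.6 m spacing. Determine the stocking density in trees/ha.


N = 10000 / 5.6^2 = 10000 / 31.36 = 318.878 ≈ 319 trees/ha

319 trees/ha


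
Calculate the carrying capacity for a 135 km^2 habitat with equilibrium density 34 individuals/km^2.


K = 34 * 135 = 4590 individuals

4590 individuals


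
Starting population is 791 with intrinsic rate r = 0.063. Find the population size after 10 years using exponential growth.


r*t = 0.063 * 10 = 0.63
exp(0.63) = 1.87761
N = 791 * 1.87761 = 1485.19 ≈ 1485

1485


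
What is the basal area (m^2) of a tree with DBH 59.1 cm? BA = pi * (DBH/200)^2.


D/200 = 59.1/200 = 0.2955 m
(D/200)^2 = 0.2955^2 = 0.08732025
BA = 3.141593 * 0.08732025 = 0.274325 ≈ 0.2743 m^2

0.2743 m^2


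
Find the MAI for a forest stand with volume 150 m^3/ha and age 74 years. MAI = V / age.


MAI = 150 / 74 = 2.0270 ≈ 2.03 m^3/ha/yr

2.03 m^3/ha/yr


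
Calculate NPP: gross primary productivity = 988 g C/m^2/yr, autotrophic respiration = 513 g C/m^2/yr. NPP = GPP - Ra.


NPP = GPP - Ra = 988 - 513 = 475 g C/m^2/yr

475 g C/m^2/yr


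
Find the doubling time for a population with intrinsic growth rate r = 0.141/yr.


td = ln(2) / 0.141 = 0.693147 / 0.141 = 4.91594 ≈ 4.9 years

4.9 years


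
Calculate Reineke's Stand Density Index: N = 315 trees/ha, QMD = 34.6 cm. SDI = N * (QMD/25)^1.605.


QMD/25 = 34.6/25 = 1.384
(1.384)^1.605 = exp(1.605 * ln(1.384)) = exp(1.605 * 0.324978) = exp(0.521590) = 1.68470
SDI = 315 * 1.68470 = 530.681 ≈ 531

531


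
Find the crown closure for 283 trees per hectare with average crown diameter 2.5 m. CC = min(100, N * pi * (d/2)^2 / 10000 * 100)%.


(d/2)^2 = (2.5/2)^2 = 1.25^2 = 1.5625
Crown area = 3.141593 * 1.5625 = 4.90874 m^2
N * area / 10000 * 100 = 283 * 4.90874 / 10000 * 100 = 13.8917
CC = min(100, 13.8917) = 13.8917 ≈ 13.9%

13.9%


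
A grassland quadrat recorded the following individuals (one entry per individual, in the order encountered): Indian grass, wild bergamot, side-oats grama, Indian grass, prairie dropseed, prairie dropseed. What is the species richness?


Total individuals logged = 6
Distinct species (count of individuals): Indian grass (2), wild bergamot (1), side-oats grama (1), prairie dropseed (2)
Species richness = number of distinct species = 4

4


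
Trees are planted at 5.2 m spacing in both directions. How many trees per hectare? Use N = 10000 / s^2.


N = 10000 / 5.2^2 = 10000 / 27.04 = 369.822 ≈ 370 trees/ha

370 trees/ha


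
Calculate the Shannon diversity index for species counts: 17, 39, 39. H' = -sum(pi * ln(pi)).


Total N = 17 + 39 + 39 = 95
Per-species terms:
  p = 17/95 = 0.178947; ln(p) = -1.720666; p*ln(p) = 0.178947 * (-1.720666) = -0.307908
  p = 39/95 = 0.410526; ln(p) = -0.890316; p*ln(p) = 0.410526 * (-0.890316) = -0.365498
  p = 39/95 = 0.410526; ln(p) = -0.890316; p*ln(p) = 0.410526 * (-0.890316) = -0.365498
sum(p*ln(p)) = (-0.307908) + (-0.365498) + (-0.365498) = -1.038904
H' = -(-1.038904) = 1.038904 ≈ 1.0389

1.0389


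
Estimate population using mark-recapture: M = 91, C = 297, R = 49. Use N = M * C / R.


N = M * C / R = 91 * 297 / 49 = 27027 / 49 = 551.57 ≈ 552

552 individuals


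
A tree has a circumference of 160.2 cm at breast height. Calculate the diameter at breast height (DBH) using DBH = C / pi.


DBH = C / pi = 160.2 / 3.141593 = 50.9932 ≈ 50.99 cm

50.99 cm


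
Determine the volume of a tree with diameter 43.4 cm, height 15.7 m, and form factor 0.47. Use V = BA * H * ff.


(D/200)^2 = (43.4/200)^2 = 0.217^2 = 0.047089
BA = 3.141593 * 0.047089 = 0.147934 m^2
V = 0.147934 * 15.7 * 0.47 = 1.09160 ≈ 1.092 m^3

1.092 m^3


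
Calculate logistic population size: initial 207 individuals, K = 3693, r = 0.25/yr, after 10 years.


(K - N0)/N0 = (3693 - 207)/207 = 3486/207 = 16.8406
r*t = 0.25 * 10 = 2.5; exp(-2.5) = 0.0820850
16.8406 * 0.0820850 = 1.38236
1 + 1.38236 = 2.38236
N = 3693 / 2.38236 = 1550.14 ≈ 1550

1550


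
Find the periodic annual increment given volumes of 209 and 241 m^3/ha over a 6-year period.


PAI = (V2 - V1) / period = (241 - 209) / 6 = 32 / 6 = 5.3333 ≈ 5.33 m^3/ha/yr

5.33 m^3/ha/yr


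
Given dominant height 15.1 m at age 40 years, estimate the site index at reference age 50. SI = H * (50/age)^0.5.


50/40 = 1.25000
(1.25000)^0.5 = 1.11803
SI = 15.1 * 1.11803 = 16.8823 ≈ 16.9 m

16.9 m


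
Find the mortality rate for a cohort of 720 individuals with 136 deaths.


Mortality rate = 136 / 720 = 0.188889 ≈ 0.1889

0.1889


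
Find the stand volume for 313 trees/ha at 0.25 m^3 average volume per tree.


V_stand = 313 * 0.25 = 78.25 ≈ 78.3 m^3/ha

78.3 m^3/ha


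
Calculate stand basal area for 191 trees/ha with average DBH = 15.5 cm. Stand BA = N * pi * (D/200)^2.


(D/200)^2 = (15.5/200)^2 = 0.0775^2 = 0.00600625
Individual BA = 3.141593 * 0.00600625 = 0.0188692 m^2
Stand BA = 191 * 0.0188692 = 3.60402 ≈ 3.60 m^2/ha

3.60 m^2/ha


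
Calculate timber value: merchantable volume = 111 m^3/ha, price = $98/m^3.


Value = 111 * 98 = $10878/ha

$10878/ha


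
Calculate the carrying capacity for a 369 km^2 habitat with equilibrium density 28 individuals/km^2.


K = 28 * 369 = 10332 individuals

10332 individuals


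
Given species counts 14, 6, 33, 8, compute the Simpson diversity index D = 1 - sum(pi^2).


Total N = 14 + 6 + 33 + 8 = 61
Per-species terms:
  p = 14/61 = 0.229508; p^2 = 0.229508^2 = 0.052674
  p = 6/61 = 0.098361; p^2 = 0.098361^2 = 0.009675
  p = 33/61 = 0.540984; p^2 = 0.540984^2 = 0.292664
  p = 8/61 = 0.131148; p^2 = 0.131148^2 = 0.017200
sum(p^2) = 0.052674 + 0.009675 + 0.292664 + 0.017200 = 0.372213
D = 1 - 0.372213 = 0.627787 ≈ 0.6278

0.6278


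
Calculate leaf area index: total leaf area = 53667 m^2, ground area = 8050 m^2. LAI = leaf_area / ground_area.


LAI = 53667 / 8050 = 6.6667 ≈ 6.67

6.67


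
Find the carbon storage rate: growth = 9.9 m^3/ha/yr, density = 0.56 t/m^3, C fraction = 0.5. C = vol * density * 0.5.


C = 9.9 * 0.56 * 0.5 = 2.772 ≈ 2.77 t C/ha/yr

2.77 t C/ha/yr


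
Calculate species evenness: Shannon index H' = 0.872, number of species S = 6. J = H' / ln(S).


ln(6) = 1.79176
J = H' / ln(S) = 0.872 / 1.79176 = 0.486672 ≈ 0.4867

0.4867


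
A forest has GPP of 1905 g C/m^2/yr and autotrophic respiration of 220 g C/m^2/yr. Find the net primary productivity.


NPP = GPP - Ra = 1905 - 220 = 1685 g C/m^2/yr

1685 g C/m^2/yr


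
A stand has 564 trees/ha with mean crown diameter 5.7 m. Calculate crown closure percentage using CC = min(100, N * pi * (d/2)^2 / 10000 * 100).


(d/2)^2 = (5.7/2)^2 = 2.85^2 = 8.1225
Crown area = 3.141593 * 8.1225 = 25.5176 m^2
N * area / 10000 * 100 = 564 * 25.5176 / 10000 * 100 = 143.919
CC = min(100, 143.919) = 100%

100%


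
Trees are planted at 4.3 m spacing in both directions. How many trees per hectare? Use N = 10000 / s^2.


N = 10000 / 4.3^2 = 10000 / 18.49 = 540.833 ≈ 541 trees/ha

541 trees/ha


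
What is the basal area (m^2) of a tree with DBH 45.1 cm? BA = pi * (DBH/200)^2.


D/200 = 45.1/200 = 0.2255 m
(D/200)^2 = 0.2255^2 = 0.05085025
BA = 3.141593 * 0.05085025 = 0.159751 ≈ 0.1598 m^2

0.1598 m^2


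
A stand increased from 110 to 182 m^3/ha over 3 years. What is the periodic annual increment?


PAI = (V2 - V1) / period = (182 - 110) / 3 = 72 / 3 = 24.00 m^3/ha/yr

24.00 m^3/ha/yr


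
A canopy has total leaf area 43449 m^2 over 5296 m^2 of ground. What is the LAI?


LAI = 43449 / 5296 = 8.2041 ≈ 8.20

8.20


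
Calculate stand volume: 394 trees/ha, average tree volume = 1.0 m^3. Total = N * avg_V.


V_stand = 394 * 1.0 = 394.0 m^3/ha

394.0 m^3/ha


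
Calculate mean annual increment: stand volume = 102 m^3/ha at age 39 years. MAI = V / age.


MAI = 102 / 39 = 2.6154 ≈ 2.62 m^3/ha/yr

2.62 m^3/ha/yr


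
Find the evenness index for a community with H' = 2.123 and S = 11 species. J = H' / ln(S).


ln(11) = 2.39790
J = H' / ln(S) = 2.123 / 2.39790 = 0.885358 ≈ 0.8854

0.8854


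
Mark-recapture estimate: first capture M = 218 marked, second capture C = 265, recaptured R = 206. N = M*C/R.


N = M * C / R = 218 * 265 / 206 = 57770 / 206 = 280.44 ≈ 280

280 individuals


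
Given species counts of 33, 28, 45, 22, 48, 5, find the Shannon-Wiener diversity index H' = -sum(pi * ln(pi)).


Total N = 33 + 28 + 45 + 22 + 48 + 5 = 181
Per-species terms:
  p = 33/181 = 0.182320; ln(p) = -1.701992; p*ln(p) = 0.182320 * (-1.701992) = -0.310307
  p = 28/181 = 0.154696; ln(p) = -1.866293; p*ln(p) = 0.154696 * (-1.866293) = -0.288708
  p = 45/181 = 0.248619; ln(p) = -1.391834; p*ln(p) = 0.248619 * (-1.391834) = -0.346036
  p = 22/181 = 0.121547; ln(p) = -2.107454; p*ln(p) = 0.121547 * (-2.107454) = -0.256155
  p = 48/181 = 0.265193; ln(p) = -1.327297; p*ln(p) = 0.265193 * (-1.327297) = -0.351990
  p = 5/181 = 0.027624; ln(p) = -3.589070; p*ln(p) = 0.027624 * (-3.589070) = -0.099144
sum(p*ln(p)) = (-0.310307) + (-0.288708) + (-0.346036) + (-0.256155) + (-0.351990) + (-0.099144) = -1.652340
H' = -(-1.652340) = 1.652340 ≈ 1.6523

1.6523


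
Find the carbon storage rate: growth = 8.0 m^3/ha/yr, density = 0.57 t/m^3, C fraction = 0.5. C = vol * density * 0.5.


C = 8.0 * 0.57 * 0.5 = 2.28 t C/ha/yr

2.28 t C/ha/yr


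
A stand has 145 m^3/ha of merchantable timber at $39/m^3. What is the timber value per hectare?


Value = 145 * 39 = $5655/ha

$5655/ha


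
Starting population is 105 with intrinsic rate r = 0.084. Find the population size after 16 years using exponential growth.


r*t = 0.084 * 16 = 1.344
exp(1.344) = 3.83435
N = 105 * 3.83435 = 402.607 ≈ 403

403


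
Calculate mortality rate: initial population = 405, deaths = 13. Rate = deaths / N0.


Mortality rate = 13 / 405 = 0.032099 ≈ 0.0321

0.0321


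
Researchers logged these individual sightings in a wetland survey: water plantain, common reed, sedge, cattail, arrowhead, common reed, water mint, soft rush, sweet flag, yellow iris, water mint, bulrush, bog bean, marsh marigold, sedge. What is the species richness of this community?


Total individuals logged = 15
Distinct species (count of individuals): water plantain (1), common reed (2), sedge (2), cattail (1), arrowhead (1), water mint (2), soft rush (1), sweet flag (1), yellow iris (1), bulrush (1), bog bean (1), marsh marigold (1)
Species richness = number of distinct species = 12

12


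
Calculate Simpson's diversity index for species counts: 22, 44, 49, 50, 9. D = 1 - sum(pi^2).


Total N = 22 + 44 + 49 + 50 + 9 = 174
Per-species terms:
  p = 22/174 = 0.126437; p^2 = 0.126437^2 = 0.015986
  p = 44/174 = 0.252874; p^2 = 0.252874^2 = 0.063945
  p = 49/174 = 0.281609; p^2 = 0.281609^2 = 0.079304
  p = 50/174 = 0.287356; p^2 = 0.287356^2 = 0.082573
  p = 9/174 = 0.051724; p^2 = 0.051724^2 = 0.002675
sum(p^2) = 0.015986 + 0.063945 + 0.079304 + 0.082573 + 0.002675 = 0.244483
D = 1 - 0.244483 = 0.755517 ≈ 0.7555

0.7555
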